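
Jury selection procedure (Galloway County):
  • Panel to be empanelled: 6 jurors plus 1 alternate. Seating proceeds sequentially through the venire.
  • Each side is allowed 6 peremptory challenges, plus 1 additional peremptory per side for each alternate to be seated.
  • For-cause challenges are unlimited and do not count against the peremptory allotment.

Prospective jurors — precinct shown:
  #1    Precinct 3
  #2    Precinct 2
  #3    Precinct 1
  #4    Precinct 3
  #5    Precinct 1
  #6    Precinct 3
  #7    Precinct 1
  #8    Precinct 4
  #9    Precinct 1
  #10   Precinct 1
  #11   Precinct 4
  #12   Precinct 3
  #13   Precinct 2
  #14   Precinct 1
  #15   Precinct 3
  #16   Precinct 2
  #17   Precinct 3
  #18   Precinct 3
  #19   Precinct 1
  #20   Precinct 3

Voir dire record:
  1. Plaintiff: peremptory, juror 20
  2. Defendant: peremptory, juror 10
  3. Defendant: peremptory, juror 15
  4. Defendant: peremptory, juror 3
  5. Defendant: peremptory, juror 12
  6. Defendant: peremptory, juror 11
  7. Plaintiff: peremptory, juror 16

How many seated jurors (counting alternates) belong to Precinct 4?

Removed: #3, #10, #11, #12, #15, #16, #20.
Seated (7 incl. alternates): #1, #2, #4, #5, #6, #7, #8.
Of those, in Precinct 4: #8 → 1.

1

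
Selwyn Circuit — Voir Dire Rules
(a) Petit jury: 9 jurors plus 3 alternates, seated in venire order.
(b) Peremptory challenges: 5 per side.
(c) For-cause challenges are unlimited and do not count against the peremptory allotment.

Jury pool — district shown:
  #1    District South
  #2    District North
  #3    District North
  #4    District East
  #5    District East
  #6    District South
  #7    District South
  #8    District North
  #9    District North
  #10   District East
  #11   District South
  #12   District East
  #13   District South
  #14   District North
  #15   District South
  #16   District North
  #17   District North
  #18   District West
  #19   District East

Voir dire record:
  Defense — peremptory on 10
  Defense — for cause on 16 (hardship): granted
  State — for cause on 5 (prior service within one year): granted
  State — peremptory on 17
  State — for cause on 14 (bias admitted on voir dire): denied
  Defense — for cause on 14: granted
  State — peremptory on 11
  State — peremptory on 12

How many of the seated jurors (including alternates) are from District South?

Removed: #5, #10, #11, #12, #14, #16, #17.
Seated (12 incl. alternates): #1, #2, #3, #4, #6, #7, #8, #9, #13, #15, #18, #19.
Of those, in District South: #1, #6, #7, #13, #15 → 5.

5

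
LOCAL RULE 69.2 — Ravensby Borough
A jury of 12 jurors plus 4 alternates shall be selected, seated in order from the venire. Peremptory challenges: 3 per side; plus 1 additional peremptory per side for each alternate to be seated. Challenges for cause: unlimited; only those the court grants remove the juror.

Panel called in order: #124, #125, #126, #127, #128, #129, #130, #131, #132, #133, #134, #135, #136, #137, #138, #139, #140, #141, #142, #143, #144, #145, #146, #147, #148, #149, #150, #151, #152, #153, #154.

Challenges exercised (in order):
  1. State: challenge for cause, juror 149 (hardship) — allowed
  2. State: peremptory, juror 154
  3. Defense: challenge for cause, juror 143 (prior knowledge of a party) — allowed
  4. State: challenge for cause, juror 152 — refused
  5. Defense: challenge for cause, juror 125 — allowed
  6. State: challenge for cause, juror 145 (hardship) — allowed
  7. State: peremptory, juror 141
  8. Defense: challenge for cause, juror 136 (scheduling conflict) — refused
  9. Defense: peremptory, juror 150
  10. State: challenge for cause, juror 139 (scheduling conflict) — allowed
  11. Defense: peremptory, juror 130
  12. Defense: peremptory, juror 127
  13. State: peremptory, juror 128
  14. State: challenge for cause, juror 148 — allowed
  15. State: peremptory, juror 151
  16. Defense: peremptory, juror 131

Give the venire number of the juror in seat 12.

142

Removed: #125, #127, #128, #130, #131, #139, #141, #143, #145, #148, #149, #150, #151, #154. (#136, #152 stay — for-cause denied.)
Seating in order: seats 1–12 → #124, #126, #129, #132, #133, #134, #135, #136, #137, #138, #140, #142; alternates → #144, #146, #147, #152.
So seat 12 is #142.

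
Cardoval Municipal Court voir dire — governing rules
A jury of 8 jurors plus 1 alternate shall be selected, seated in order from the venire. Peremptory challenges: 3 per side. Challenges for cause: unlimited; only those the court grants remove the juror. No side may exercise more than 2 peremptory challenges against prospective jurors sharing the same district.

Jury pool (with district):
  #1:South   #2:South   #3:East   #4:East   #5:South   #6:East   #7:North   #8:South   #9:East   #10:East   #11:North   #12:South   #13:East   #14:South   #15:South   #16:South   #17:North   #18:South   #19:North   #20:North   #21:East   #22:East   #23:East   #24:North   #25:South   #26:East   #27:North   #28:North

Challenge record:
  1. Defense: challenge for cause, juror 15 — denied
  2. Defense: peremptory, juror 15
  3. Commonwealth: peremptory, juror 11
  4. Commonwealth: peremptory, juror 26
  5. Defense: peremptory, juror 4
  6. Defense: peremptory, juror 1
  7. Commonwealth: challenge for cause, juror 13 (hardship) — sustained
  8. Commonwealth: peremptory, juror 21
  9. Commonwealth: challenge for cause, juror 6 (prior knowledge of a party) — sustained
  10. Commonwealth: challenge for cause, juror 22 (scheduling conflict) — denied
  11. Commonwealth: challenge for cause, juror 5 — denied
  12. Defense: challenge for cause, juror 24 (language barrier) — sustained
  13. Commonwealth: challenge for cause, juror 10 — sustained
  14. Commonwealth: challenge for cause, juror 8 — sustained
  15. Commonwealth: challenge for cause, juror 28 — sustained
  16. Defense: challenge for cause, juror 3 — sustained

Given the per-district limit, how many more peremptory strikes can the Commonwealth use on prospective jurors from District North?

0

Commonwealth peremptories so far: #11, #26, #21 — 3 of 3 used, 0 left overall.
Against District North: #11 — 1 used; per-district cap 2 leaves 1.
Binding limit: min(0, 1) = 0.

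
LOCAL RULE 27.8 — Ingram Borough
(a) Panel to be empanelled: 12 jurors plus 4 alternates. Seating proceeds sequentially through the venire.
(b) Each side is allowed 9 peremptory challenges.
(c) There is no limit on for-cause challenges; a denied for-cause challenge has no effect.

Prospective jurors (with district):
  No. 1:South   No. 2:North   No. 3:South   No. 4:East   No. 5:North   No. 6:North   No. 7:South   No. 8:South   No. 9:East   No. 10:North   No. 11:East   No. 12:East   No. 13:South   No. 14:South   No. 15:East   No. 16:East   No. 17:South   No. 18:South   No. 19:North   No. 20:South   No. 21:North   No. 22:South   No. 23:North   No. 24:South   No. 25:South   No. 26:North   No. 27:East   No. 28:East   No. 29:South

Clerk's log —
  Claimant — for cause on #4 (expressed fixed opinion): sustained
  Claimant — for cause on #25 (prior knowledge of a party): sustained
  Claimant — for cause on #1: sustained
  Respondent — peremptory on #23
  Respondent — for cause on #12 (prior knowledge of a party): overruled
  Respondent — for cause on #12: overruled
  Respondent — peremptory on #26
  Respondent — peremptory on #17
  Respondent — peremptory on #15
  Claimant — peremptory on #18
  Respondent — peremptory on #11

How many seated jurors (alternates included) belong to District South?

7

Removed: #1, #4, #11, #15, #17, #18, #23, #25, #26.
Seated (16 incl. alternates): #2, #3, #5, #6, #7, #8, #9, #10, #12, #13, #14, #16, #19, #20, #21, #22.
Of those, in District South: #3, #7, #8, #13, #14, #20, #22 → 7.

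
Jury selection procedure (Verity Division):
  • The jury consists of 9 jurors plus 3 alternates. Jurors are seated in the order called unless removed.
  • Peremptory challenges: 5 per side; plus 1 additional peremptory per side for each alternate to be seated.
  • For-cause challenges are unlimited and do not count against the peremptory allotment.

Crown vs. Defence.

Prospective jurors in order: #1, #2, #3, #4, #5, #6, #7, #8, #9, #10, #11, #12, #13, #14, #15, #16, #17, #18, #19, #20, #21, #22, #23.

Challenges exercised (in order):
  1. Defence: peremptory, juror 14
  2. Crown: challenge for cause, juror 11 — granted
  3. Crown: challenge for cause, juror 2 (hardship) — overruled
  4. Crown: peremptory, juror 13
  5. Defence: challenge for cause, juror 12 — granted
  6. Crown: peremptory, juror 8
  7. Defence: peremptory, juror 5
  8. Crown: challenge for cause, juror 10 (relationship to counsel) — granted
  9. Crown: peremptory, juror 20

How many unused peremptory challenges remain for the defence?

6

Defence allotment: 5 base + 1 × 3 alternates = 8.
Defence peremptories used: #14, #5 — 2 (the for-cause on #12 doesn't count).
Remaining: 8 − 2 = 6.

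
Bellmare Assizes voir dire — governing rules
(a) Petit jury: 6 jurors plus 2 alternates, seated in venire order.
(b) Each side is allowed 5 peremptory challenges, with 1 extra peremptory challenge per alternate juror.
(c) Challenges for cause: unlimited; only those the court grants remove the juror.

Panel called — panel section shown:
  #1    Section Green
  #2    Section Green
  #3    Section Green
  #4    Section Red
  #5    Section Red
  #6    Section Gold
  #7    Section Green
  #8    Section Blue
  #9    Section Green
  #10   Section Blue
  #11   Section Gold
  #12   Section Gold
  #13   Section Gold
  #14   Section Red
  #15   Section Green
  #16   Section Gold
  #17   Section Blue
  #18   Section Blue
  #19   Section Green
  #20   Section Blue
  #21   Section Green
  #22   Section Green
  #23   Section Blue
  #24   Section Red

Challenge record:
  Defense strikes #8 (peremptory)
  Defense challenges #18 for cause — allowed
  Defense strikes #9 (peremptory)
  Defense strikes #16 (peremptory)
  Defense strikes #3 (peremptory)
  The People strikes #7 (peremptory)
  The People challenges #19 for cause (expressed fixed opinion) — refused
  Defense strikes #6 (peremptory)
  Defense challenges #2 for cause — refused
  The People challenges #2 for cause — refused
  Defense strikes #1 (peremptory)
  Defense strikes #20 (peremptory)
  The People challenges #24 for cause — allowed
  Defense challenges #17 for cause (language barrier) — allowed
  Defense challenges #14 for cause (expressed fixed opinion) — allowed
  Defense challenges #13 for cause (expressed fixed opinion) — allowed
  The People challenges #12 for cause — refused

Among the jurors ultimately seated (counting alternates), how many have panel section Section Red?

Removed: #1, #3, #6, #7, #8, #9, #13, #14, #16, #17, #18, #20, #24.
Seated (8 incl. alternates): #2, #4, #5, #10, #11, #12, #15, #19.
Of those, in Section Red: #4, #5 → 2.

2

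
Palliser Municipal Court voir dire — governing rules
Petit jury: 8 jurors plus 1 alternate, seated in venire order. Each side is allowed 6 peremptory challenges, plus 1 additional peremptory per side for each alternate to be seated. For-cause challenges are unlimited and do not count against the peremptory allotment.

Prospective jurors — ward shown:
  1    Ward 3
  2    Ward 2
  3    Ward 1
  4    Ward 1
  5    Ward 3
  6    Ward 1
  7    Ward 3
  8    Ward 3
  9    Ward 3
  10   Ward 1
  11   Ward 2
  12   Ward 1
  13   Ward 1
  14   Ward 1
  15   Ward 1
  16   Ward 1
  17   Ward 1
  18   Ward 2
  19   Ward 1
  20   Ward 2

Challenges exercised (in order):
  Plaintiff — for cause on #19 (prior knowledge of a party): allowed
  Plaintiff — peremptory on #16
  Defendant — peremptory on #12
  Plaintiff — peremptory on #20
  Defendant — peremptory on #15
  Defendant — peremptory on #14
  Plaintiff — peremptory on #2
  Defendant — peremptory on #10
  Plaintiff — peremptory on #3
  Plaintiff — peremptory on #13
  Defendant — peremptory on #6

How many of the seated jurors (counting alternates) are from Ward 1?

Removed: #2, #3, #6, #10, #12, #13, #14, #15, #16, #19, #20.
Seated (9 incl. alternates): #1, #4, #5, #7, #8, #9, #11, #17, #18.
Of those, in Ward 1: #4, #17 → 2.

2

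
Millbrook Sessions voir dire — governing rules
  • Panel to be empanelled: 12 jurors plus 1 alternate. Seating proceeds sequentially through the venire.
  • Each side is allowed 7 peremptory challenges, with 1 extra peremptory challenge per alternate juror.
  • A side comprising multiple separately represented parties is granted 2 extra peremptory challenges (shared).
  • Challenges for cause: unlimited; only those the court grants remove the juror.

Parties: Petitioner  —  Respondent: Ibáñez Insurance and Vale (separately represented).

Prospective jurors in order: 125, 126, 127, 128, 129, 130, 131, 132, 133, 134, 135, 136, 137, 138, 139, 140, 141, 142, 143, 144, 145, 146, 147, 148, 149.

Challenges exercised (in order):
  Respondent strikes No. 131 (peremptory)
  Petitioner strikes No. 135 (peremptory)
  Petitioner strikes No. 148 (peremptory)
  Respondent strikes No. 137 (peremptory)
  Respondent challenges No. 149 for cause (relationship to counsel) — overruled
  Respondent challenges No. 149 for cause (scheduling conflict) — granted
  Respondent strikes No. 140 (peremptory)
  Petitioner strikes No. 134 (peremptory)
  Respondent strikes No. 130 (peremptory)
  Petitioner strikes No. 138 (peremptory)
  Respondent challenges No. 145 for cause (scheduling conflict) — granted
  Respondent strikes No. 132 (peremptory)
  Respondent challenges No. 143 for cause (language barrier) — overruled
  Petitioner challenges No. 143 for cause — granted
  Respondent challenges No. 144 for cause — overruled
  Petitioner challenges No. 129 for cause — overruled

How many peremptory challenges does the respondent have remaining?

5

Respondent allotment: 7 base + 1 × 1 alternate + 2 multi-party = 10.
Respondent peremptories used: #131, #137, #140, #130, #132 — 5 (for-cause on #149, #149, #145, #143, #144 don't count).
Remaining: 10 − 5 = 5.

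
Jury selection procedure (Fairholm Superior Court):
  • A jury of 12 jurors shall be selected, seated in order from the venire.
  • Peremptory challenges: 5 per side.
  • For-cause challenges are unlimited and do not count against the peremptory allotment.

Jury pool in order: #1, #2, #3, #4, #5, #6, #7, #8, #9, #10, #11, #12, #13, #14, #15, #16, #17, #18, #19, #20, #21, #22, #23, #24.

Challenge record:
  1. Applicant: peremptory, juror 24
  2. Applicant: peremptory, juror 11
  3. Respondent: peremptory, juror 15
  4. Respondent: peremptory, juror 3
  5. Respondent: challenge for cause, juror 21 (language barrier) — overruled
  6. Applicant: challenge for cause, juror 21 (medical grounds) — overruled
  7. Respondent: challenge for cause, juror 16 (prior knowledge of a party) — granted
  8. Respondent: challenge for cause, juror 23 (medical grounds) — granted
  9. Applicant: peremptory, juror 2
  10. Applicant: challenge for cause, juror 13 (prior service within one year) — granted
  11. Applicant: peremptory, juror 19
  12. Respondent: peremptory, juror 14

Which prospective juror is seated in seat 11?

18

Removed: #2, #3, #11, #13, #14, #15, #16, #19, #23, #24. (#21 stays — for-cause denied.)
Seating in order: seats 1–12 → #1, #4, #5, #6, #7, #8, #9, #10, #12, #17, #18, #20.
So seat 11 is #18.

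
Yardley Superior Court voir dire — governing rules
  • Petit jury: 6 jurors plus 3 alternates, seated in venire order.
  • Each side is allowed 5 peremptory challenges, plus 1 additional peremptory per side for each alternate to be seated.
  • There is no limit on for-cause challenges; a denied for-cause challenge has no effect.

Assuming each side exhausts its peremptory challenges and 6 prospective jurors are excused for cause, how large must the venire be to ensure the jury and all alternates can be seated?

Seats to fill: 6 + 3 alternates = 9.
Peremptories: 5 + 1×3 = 8 per side × 2 sides = 16.
For-cause removals: 6.
Minimum venire: 9 + 16 + 6 = 31.

31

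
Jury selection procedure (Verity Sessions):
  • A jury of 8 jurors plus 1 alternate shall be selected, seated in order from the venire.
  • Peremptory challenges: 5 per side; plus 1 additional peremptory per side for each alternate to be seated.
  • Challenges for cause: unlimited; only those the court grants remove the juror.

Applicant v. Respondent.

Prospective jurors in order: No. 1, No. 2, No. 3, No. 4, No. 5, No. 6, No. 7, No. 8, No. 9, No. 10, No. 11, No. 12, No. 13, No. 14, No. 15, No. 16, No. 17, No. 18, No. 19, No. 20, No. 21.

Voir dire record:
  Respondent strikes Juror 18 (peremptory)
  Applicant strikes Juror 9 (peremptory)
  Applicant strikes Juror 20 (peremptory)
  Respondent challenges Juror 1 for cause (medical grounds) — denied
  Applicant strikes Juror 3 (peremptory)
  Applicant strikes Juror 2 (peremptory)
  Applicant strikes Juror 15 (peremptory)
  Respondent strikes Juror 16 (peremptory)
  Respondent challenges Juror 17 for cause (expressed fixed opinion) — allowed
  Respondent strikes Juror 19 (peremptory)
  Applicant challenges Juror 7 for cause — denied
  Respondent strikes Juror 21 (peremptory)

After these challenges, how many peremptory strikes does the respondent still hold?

Respondent allotment: 5 base + 1 × 1 alternate = 6.
Respondent peremptories used: #18, #16, #19, #21 — 4 (for-cause on #1, #17 don't count).
Remaining: 6 − 4 = 2.

2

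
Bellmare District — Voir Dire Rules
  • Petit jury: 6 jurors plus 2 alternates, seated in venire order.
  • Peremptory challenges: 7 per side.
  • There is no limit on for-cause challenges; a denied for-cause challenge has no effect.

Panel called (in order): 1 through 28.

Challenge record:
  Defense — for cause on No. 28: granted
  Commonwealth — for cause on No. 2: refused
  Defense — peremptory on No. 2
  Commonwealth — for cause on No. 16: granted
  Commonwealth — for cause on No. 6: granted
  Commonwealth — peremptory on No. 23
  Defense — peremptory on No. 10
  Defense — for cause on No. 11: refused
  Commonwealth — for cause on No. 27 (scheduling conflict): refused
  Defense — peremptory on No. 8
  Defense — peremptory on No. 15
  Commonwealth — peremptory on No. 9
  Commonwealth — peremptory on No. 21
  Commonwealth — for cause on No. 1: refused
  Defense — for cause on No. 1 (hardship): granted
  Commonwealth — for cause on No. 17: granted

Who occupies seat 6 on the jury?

Removed: #1, #2, #6, #8, #9, #10, #15, #16, #17, #21, #23, #28. (#11, #27 stay — for-cause denied.)
Filling seats in venire order through position 6: #3, #4, #5, #7, #11, #12.
So seat 6 is #12.

12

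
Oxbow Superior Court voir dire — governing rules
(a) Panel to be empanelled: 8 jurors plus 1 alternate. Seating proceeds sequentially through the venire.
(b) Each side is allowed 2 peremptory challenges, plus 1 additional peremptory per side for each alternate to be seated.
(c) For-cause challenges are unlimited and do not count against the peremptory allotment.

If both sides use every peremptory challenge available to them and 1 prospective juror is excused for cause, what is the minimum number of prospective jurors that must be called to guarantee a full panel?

Seats to fill: 8 + 1 alternates = 9.
Peremptories: 2 + 1×1 = 3 per side × 2 sides = 6.
For-cause removals: 1.
Minimum venire: 9 + 6 + 1 = 16.

16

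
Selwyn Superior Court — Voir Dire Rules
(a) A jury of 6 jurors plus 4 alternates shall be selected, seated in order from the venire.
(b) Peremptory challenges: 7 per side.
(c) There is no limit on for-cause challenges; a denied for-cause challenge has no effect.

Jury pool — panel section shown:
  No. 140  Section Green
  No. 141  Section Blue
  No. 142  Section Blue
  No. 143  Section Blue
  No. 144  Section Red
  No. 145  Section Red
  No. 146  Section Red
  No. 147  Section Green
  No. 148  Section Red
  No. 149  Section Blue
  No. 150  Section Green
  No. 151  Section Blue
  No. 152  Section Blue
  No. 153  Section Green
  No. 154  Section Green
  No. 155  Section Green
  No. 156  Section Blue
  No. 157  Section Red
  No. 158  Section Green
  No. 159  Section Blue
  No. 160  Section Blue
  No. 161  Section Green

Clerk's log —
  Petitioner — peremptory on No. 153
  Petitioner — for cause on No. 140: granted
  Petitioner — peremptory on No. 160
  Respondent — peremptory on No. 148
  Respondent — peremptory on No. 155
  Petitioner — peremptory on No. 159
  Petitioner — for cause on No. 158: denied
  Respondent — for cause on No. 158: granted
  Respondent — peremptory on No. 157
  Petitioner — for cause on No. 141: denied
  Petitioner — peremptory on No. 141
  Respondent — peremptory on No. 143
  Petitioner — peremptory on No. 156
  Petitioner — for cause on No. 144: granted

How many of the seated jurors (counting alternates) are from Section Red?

2

Removed: #140, #141, #143, #144, #148, #153, #155, #156, #157, #158, #159, #160.
Seated (10 incl. alternates): #142, #145, #146, #147, #149, #150, #151, #152, #154, #161.
Of those, in Section Red: #145, #146 → 2.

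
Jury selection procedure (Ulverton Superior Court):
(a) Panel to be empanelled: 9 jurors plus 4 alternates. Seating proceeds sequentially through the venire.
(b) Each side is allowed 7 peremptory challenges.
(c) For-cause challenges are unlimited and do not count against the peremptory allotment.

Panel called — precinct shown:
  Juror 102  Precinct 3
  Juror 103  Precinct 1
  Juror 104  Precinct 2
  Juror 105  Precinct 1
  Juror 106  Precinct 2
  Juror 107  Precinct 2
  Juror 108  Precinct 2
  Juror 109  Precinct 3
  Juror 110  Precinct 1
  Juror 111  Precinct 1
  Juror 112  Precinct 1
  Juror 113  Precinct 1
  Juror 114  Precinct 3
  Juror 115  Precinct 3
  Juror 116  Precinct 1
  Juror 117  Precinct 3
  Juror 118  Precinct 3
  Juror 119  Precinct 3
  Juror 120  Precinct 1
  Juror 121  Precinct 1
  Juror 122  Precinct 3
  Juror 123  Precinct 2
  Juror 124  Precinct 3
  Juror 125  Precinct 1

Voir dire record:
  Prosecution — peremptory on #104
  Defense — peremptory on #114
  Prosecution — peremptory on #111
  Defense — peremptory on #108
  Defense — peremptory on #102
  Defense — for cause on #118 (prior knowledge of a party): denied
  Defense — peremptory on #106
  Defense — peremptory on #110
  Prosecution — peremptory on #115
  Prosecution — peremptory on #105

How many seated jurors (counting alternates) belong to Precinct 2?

Removed: #102, #104, #105, #106, #108, #110, #111, #114, #115.
Seated (13 incl. alternates): #103, #107, #109, #112, #113, #116, #117, #118, #119, #120, #121, #122, #123.
Of those, in Precinct 2: #107, #123 → 2.

2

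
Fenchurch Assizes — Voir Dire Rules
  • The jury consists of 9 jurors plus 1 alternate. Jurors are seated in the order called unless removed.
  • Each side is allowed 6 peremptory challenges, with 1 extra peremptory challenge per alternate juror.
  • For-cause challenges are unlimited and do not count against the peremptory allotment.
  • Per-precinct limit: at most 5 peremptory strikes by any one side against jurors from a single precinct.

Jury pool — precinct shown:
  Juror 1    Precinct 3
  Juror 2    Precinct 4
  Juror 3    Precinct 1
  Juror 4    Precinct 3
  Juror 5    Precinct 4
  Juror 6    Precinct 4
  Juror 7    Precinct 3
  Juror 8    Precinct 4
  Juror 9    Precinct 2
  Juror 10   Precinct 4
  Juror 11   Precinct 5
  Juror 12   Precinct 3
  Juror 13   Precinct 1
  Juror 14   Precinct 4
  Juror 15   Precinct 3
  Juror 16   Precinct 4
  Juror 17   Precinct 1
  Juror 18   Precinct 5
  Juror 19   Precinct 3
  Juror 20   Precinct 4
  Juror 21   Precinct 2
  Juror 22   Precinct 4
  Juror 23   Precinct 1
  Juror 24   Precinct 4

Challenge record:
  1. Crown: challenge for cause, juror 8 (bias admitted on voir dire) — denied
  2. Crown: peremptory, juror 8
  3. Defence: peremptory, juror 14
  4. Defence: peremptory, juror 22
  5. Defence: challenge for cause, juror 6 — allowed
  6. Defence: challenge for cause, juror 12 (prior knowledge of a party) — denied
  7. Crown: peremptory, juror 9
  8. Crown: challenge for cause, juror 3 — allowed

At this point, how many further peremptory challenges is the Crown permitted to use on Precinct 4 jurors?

Crown peremptories so far: #8, #9 — 2 of 7 used, 5 left overall.
Against Precinct 4: #8 — 1 used; per-precinct cap 5 leaves 4.
Binding limit: min(5, 4) = 4.

4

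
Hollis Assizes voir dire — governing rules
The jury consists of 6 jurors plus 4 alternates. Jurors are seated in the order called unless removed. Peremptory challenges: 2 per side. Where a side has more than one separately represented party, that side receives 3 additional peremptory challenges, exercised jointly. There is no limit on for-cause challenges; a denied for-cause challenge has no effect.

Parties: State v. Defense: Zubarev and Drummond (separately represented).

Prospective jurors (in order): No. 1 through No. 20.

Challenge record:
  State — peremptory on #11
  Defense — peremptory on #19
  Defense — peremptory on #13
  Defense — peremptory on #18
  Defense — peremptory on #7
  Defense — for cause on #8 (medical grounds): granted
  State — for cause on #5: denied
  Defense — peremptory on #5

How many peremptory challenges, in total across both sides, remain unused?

1

State allotment: 2. Defense allotment: 2 base + 3 multi-party = 5.
State peremptories used: #11 — 1 (the for-cause on #5 doesn't count).
Defense peremptories used: #19, #13, #18, #7, #5 — 5 (the for-cause on #8 doesn't count).
Remaining: (2 − 1) + (5 − 5) = 1.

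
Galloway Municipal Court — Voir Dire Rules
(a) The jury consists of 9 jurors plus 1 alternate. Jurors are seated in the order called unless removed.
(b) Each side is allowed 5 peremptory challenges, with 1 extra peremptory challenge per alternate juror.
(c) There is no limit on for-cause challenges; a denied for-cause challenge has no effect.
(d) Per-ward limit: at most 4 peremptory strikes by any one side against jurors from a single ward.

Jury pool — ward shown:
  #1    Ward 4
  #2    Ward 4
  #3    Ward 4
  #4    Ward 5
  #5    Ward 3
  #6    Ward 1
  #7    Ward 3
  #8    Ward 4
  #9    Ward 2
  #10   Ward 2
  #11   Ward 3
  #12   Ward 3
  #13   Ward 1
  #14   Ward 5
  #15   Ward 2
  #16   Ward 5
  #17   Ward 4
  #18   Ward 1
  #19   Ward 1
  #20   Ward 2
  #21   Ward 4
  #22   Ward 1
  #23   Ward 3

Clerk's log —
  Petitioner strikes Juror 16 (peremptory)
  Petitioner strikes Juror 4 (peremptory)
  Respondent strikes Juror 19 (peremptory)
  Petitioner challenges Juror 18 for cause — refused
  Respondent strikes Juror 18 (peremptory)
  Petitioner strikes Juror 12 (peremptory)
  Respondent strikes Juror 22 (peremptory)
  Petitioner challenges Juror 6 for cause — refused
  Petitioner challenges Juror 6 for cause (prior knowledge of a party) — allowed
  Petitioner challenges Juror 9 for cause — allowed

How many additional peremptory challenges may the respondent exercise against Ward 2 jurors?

Respondent peremptories so far: #19, #18, #22 — 3 of 6 used, 3 left overall.
Against Ward 2: none yet — per-ward cap 4 leaves 4.
Binding limit: min(3, 4) = 3.

3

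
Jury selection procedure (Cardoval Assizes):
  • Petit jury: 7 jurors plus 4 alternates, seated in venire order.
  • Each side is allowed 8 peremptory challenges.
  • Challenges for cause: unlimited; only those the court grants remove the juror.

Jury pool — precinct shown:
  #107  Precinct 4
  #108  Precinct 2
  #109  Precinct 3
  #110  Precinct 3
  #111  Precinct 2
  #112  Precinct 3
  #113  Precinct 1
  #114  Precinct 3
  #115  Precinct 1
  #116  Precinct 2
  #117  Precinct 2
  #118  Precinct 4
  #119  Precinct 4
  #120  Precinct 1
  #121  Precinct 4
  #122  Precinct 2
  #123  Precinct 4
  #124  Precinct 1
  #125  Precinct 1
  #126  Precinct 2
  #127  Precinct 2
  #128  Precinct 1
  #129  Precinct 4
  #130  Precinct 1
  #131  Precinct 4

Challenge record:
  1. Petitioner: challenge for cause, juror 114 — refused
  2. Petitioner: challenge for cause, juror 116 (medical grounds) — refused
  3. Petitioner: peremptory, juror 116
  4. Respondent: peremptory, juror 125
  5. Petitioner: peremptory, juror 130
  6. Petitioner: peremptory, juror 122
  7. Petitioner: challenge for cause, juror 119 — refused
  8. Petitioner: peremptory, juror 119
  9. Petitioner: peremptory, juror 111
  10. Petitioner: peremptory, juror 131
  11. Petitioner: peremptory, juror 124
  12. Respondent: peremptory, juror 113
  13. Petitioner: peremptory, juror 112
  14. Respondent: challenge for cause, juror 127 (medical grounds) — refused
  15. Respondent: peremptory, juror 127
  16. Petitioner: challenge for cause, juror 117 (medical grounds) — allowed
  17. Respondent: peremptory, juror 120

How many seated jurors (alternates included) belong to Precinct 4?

4

Removed: #111, #112, #113, #116, #117, #119, #120, #122, #124, #125, #127, #130, #131.
Seated (11 incl. alternates): #107, #108, #109, #110, #114, #115, #118, #121, #123, #126, #128.
Of those, in Precinct 4: #107, #118, #121, #123 → 4.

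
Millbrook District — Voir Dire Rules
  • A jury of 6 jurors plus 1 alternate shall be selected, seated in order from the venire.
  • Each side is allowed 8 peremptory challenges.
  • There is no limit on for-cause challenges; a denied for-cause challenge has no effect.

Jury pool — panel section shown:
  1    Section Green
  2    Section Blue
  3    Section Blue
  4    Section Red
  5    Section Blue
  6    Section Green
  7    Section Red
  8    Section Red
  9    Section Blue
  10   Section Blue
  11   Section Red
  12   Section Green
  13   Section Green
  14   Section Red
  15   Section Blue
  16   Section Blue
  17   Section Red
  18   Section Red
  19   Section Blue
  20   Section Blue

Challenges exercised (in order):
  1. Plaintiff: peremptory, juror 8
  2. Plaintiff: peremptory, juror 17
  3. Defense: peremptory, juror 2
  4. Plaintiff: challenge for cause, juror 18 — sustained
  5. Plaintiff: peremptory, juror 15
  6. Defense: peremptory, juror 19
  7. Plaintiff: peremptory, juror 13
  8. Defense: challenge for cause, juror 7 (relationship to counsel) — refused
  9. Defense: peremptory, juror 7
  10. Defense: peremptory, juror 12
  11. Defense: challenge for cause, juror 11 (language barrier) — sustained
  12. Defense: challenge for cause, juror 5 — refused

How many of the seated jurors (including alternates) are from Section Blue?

Removed: #2, #7, #8, #11, #12, #13, #15, #17, #18, #19.
Seated (7 incl. alternates): #1, #3, #4, #5, #6, #9, #10.
Of those, in Section Blue: #3, #5, #9, #10 → 4.

4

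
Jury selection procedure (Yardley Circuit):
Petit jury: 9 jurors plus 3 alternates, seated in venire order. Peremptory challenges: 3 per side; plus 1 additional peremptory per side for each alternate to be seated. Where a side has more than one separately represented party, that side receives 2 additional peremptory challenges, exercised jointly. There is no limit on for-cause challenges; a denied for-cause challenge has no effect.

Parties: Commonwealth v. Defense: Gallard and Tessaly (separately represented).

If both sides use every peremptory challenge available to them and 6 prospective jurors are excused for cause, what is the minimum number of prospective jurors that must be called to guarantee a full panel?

Seats to fill: 9 + 3 alternates = 12.
Peremptories — Commonwealth: 3 + 1×3 = 6; Defense: 3 + 1×3 + 2 = 8; total 14.
For-cause removals: 6.
Minimum venire: 12 + 14 + 6 = 32.

32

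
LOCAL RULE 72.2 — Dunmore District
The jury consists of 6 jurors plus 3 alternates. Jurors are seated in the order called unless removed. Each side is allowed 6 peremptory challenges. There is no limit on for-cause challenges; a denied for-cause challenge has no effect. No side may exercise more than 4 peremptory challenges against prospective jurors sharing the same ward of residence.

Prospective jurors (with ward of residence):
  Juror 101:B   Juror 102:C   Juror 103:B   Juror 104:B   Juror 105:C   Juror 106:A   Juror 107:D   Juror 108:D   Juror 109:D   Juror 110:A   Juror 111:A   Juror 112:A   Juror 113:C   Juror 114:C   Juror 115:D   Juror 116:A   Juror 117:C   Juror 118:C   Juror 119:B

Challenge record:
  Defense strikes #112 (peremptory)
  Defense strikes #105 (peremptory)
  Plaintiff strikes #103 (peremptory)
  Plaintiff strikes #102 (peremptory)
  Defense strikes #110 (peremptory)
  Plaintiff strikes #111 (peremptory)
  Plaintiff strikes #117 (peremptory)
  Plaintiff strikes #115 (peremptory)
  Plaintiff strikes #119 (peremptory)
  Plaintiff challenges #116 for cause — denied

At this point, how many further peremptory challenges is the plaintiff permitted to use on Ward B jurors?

0

Plaintiff peremptories so far: #103, #102, #111, #117, #115, #119 — 6 of 6 used, 0 left overall.
Against Ward B: #103, #119 — 2 used; per-ward cap 4 leaves 2.
Binding limit: min(0, 2) = 0.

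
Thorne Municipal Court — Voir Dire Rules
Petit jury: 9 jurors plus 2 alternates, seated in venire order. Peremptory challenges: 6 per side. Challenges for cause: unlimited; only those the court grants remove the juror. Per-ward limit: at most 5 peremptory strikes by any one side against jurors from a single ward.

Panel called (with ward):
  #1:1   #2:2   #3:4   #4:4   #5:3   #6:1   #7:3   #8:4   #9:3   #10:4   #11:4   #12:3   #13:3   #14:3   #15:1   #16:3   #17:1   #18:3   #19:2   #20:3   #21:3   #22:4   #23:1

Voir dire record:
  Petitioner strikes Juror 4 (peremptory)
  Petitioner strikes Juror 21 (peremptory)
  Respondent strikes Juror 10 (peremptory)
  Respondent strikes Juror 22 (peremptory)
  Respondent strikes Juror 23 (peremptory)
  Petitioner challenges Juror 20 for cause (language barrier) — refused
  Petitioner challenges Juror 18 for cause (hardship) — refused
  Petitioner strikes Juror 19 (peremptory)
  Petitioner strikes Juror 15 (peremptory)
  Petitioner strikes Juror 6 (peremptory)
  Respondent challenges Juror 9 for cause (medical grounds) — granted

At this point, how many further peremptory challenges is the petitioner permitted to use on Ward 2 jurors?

Petitioner peremptories so far: #4, #21, #19, #15, #6 — 5 of 6 used, 1 left overall.
Against Ward 2: #19 — 1 used; per-ward cap 5 leaves 4.
Binding limit: min(1, 4) = 1.

1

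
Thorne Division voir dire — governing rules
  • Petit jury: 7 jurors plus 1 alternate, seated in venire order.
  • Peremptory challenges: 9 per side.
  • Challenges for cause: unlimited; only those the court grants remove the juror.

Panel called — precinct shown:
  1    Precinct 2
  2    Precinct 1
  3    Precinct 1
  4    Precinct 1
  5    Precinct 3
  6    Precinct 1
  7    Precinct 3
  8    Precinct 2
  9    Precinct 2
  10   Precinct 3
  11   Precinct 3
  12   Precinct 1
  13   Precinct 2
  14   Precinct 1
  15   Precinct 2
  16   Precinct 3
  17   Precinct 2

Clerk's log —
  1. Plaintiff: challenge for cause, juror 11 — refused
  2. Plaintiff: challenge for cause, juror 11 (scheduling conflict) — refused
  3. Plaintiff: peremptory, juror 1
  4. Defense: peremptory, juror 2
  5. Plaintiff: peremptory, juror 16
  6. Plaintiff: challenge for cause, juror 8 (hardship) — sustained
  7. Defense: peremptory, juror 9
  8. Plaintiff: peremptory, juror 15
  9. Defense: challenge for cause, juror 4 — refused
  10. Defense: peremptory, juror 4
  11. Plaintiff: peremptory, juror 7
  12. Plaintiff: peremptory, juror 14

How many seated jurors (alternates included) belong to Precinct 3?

Removed: #1, #2, #4, #7, #8, #9, #14, #15, #16.
Seated (8 incl. alternates): #3, #5, #6, #10, #11, #12, #13, #17.
Of those, in Precinct 3: #5, #10, #11 → 3.

3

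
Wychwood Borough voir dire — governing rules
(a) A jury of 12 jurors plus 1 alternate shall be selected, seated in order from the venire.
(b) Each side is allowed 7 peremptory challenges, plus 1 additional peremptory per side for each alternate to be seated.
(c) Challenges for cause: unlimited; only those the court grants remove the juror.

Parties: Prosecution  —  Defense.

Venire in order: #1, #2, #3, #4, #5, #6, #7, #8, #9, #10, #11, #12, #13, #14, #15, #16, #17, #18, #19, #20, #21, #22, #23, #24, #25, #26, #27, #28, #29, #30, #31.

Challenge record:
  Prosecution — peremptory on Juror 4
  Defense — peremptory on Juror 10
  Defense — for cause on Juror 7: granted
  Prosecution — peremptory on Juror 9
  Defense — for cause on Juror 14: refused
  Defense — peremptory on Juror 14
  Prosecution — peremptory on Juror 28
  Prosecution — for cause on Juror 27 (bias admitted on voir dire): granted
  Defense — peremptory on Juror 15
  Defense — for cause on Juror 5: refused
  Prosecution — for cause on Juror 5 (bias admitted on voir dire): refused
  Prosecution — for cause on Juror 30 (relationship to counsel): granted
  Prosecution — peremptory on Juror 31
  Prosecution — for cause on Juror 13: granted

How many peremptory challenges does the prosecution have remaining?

Prosecution allotment: 7 base + 1 × 1 alternate = 8.
Prosecution peremptories used: #4, #9, #28, #31 — 4 (for-cause on #27, #5, #30, #13 don't count).
Remaining: 8 − 4 = 4.

4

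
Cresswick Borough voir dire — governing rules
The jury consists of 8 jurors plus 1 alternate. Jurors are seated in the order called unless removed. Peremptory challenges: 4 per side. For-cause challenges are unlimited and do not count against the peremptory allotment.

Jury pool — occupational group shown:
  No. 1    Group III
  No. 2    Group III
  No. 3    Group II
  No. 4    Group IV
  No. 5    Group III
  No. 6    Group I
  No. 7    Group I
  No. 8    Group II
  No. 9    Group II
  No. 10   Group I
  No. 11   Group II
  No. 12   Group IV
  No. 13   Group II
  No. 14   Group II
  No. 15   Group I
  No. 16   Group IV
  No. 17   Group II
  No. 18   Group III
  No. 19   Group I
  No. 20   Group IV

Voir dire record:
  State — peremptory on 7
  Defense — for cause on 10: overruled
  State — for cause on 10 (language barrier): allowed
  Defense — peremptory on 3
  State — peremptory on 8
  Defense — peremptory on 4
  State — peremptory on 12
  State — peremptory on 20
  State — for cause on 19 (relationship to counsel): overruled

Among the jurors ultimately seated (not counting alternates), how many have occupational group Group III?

3

Removed: #3, #4, #7, #8, #10, #12, #20.
Seated jurors 1–8: #1, #2, #5, #6, #9, #11, #13, #14 (alternates #15 not counted).
Of those, in Group III: #1, #2, #5 → 3.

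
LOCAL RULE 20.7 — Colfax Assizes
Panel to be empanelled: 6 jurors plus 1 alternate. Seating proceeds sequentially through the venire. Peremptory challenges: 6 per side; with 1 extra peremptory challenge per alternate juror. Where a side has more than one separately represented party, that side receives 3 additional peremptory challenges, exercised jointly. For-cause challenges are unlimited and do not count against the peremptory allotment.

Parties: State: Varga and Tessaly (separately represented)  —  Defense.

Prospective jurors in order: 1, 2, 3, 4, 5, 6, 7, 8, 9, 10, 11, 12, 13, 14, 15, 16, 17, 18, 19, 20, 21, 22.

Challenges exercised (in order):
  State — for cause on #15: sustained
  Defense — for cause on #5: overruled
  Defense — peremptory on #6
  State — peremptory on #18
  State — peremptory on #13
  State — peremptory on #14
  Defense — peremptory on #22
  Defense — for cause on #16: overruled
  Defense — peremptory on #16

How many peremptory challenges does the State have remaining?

7

State allotment: 6 base + 1 × 1 alternate + 3 multi-party = 10.
State peremptories used: #18, #13, #14 — 3 (the for-cause on #15 doesn't count).
Remaining: 10 − 3 = 7.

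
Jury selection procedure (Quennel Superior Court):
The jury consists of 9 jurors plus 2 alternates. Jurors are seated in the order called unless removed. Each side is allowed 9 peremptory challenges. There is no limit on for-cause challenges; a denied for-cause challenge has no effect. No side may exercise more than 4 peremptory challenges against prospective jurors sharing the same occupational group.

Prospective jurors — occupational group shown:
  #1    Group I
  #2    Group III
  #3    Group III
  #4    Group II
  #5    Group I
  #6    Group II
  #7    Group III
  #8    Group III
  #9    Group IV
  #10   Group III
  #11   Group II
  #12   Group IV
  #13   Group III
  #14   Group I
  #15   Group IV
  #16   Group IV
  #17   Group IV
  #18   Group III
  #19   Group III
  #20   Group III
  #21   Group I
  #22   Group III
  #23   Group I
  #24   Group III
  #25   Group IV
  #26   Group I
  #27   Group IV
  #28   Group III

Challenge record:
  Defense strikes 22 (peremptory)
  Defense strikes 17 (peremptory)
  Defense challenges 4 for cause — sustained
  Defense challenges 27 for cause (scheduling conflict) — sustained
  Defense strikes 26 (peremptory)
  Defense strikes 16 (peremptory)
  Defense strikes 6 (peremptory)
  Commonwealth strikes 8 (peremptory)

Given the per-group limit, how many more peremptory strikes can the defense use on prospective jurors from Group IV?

Defense peremptories so far: #22, #17, #26, #16, #6 — 5 of 9 used, 4 left overall.
Against Group IV: #17, #16 — 2 used; per-group cap 4 leaves 2.
Binding limit: min(4, 2) = 2.

2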